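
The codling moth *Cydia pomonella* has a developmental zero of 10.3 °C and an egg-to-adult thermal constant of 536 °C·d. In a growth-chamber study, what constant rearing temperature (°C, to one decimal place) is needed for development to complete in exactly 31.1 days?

Required daily accumulation = 536 / 31.1 = 17.235 DD/day.
T = T_base + 17.235 = 10.3 + 17.235 = 27.535 ≈ 27.5 °C.

27.5 °C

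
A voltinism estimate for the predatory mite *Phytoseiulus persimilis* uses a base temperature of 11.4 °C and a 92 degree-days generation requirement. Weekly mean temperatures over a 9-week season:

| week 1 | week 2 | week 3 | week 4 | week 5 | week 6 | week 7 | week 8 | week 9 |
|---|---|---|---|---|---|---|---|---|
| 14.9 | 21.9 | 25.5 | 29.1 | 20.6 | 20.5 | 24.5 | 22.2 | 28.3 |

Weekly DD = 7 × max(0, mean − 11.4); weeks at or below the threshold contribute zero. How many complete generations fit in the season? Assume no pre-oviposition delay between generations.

7 generations

Weekly DD (7 × max(0, T̄ − 11.4)): 24.5, 73.5, 98.7, 123.9, 64.4, 63.7, 91.7, 75.6, 118.3.
Season total = 734.3 DD.
Complete generations = ⌊734.3 / 92⌋ = 7.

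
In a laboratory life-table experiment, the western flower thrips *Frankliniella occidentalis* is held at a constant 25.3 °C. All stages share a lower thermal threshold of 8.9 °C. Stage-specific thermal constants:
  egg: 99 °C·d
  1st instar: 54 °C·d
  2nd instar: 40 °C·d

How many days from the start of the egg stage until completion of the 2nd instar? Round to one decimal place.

Daily accumulation at 25.3 °C = 25.3 − 8.9 = 16.4 DD/day.
Total K = 99 + 54 + 40 = 193 DD.
Total duration = 193 / 16.4 = 11.768 ≈ 11.8 days.

11.8 days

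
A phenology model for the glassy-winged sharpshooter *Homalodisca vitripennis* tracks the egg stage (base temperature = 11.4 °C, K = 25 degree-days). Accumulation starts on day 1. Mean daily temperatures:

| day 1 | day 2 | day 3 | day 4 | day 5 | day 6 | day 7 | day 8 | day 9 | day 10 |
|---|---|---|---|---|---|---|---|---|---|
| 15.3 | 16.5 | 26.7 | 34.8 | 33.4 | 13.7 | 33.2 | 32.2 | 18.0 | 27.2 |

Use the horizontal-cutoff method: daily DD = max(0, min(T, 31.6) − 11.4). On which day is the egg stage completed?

Daily DD above 11.4 °C (capped at 20.2): 3.9, 5.1, 15.3, 20.2, 20.2, 2.3, 20.2, 20.2, 6.6, 15.8.
Cumulative: 3.9, 9.0, 24.3, 44.5, 64.7, 67.0, 87.2, 107.4, 114.0, 129.8.
The total first reaches 25 DD on day 4.

day 4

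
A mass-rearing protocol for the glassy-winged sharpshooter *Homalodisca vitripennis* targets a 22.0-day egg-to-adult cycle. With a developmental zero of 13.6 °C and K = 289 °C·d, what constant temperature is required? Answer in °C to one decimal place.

Required daily accumulation = 289 / 22.0 = 13.136 DD/day.
T = T_base + 13.136 = 13.6 + 13.136 = 26.736 ≈ 26.7 °C.

26.7 °C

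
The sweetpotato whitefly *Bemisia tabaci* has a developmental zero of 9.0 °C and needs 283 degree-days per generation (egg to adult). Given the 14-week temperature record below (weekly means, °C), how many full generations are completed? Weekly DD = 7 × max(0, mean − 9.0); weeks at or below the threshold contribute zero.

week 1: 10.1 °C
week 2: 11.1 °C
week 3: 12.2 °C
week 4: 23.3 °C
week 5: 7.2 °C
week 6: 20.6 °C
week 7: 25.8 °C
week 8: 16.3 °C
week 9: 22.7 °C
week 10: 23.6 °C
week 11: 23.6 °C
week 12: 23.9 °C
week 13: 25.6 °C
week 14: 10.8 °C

Weekly DD (7 × max(0, T̄ − 9.0)): 7.7, 14.7, 22.4, 100.1, 0.0, 81.2, 117.6, 51.1, 95.9, 102.2, 102.2, 104.3, 116.2, 12.6.
Season total = 928.2 DD.
Complete generations = ⌊928.2 / 283⌋ = 3.

3 generations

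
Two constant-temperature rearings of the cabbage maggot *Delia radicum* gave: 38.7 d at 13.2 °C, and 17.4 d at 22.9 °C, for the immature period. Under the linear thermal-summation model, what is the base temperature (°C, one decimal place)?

Linear rate model ⇒ the product D·(T − T_b) is constant across temperatures.
38.7·(13.2 − T_b) = 17.4·(22.9 − T_b)
T_b = (38.7·13.2 − 17.4·22.9) / (38.7 − 17.4) = 112.38 / 21.3 = 5.276 °C ≈ 5.3 °C.

5.3 °C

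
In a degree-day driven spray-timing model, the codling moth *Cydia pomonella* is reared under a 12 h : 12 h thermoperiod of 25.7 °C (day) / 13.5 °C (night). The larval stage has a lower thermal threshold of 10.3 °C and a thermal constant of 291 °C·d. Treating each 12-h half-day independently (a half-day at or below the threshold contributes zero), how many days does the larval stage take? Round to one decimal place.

31.3 days

Day half: max(0, 25.7 − 10.3) × 0.5 = 15.4 × 0.5 = 7.70 DD.
Night half: max(0, 13.5 − 10.3) × 0.5 = 3.2 × 0.5 = 1.60 DD.
Per 24 h: 9.30 DD/day.
Duration = 291 / 9.30 = 31.290 ≈ 31.3 days.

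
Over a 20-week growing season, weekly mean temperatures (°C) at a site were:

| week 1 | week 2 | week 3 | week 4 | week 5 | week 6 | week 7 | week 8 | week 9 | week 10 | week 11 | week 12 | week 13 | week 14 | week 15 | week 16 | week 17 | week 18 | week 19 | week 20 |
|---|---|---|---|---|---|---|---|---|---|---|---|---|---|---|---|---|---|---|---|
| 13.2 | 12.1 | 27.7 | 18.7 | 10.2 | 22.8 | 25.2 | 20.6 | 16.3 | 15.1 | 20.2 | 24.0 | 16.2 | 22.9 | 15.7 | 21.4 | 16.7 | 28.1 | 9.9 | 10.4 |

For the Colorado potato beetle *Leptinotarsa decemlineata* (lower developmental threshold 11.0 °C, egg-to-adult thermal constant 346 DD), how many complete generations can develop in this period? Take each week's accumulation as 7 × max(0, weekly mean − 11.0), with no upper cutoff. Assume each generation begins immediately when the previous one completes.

Weekly DD (7 × max(0, T̄ − 11.0)): 15.4, 7.7, 116.9, 53.9, 0.0, 82.6, 99.4, 67.2, 37.1, 28.7, 64.4, 91.0, 36.4, 83.3, 32.9, 72.8, 39.9, 119.7, 0.0, 0.0.
Season total = 1049.3 DD.
Complete generations = ⌊1049.3 / 346⌋ = 3.

3 generations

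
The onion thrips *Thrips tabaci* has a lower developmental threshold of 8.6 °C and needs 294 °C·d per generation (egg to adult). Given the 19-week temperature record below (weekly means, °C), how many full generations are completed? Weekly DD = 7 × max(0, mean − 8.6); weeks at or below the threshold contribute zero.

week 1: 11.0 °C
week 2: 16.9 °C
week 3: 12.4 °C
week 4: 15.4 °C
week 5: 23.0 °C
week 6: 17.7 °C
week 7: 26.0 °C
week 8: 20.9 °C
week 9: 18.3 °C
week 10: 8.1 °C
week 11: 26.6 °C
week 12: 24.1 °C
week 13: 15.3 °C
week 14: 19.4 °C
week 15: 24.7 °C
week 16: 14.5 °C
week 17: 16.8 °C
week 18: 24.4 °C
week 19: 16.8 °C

Weekly DD (7 × max(0, T̄ − 8.6)): 16.8, 58.1, 26.6, 47.6, 100.8, 63.7, 121.8, 86.1, 67.9, 0.0, 126.0, 108.5, 46.9, 75.6, 112.7, 41.3, 57.4, 110.6, 57.4.
Season total = 1325.8 DD.
Complete generations = ⌊1325.8 / 294⌋ = 4.

4 generations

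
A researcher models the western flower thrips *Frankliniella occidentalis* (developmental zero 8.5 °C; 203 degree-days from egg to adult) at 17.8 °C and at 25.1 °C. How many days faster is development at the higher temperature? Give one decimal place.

9.6 days

At 17.8 °C: 203 / (17.8 − 8.5) = 203 / 9.3 = 21.828 d.
At 25.1 °C: 203 / (25.1 − 8.5) = 203 / 16.6 = 12.229 d.
Difference = |21.828 − 12.229| = 9.599 ≈ 9.6 days.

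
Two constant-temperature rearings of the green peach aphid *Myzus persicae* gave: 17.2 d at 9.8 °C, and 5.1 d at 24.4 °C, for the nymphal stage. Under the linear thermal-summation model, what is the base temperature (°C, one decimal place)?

Under the model K = D·(T − T_b), so D₁·(T₁ − T_b) = D₂·(T₂ − T_b).
17.2·(9.8 − T_b) = 5.1·(24.4 − T_b)
T_b = (17.2·9.8 − 5.1·24.4) / (17.2 − 5.1) = 44.12 / 12.1 = 3.646 °C ≈ 3.6 °C.

3.6 °C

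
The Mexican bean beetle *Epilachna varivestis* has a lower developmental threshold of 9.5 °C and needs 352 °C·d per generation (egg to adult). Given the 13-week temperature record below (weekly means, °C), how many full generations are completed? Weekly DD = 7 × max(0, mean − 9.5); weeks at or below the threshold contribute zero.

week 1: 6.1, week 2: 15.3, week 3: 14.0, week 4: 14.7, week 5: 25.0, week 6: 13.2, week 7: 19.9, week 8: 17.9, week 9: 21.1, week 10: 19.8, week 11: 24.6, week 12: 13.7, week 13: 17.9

2 generations

Weekly DD (7 × max(0, T̄ − 9.5)): 0.0, 40.6, 31.5, 36.4, 108.5, 25.9, 72.8, 58.8, 81.2, 72.1, 105.7, 29.4, 58.8.
Season total = 721.7 DD.
Complete generations = ⌊721.7 / 352⌋ = 2.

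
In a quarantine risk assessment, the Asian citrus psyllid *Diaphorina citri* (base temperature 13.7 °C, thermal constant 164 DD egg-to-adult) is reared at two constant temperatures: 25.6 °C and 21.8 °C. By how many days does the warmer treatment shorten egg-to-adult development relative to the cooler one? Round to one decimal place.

6.5 days

At 25.6 °C: 164 / (25.6 − 13.7) = 164 / 11.9 = 13.782 d.
At 21.8 °C: 164 / (21.8 − 13.7) = 164 / 8.1 = 20.247 d.
Difference = |13.782 − 20.247| = 6.465 ≈ 6.5 days.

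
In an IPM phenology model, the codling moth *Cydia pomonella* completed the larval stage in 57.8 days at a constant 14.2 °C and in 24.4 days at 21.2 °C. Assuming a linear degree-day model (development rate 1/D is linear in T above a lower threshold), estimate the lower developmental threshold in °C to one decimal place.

9.1 °C

Linear rate model ⇒ the product D·(T − T_b) is constant across temperatures.
57.8·(14.2 − T_b) = 24.4·(21.2 − T_b)
T_b = (57.8·14.2 − 24.4·21.2) / (57.8 − 24.4) = 303.48 / 33.4 = 9.086 °C ≈ 9.1 °C.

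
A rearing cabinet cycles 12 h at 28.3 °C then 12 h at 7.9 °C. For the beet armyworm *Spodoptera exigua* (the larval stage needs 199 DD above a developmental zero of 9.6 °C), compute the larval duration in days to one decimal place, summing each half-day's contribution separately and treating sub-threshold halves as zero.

21.3 days

Day half: max(0, 28.3 − 9.6) × 0.5 = 18.7 × 0.5 = 9.35 DD.
Night half: max(0, 7.9 − 9.6) × 0.5 = 0.0 × 0.5 = 0.00 DD.
Per 24 h: 9.35 DD/day.
Duration = 199 / 9.35 = 21.283 ≈ 21.3 days.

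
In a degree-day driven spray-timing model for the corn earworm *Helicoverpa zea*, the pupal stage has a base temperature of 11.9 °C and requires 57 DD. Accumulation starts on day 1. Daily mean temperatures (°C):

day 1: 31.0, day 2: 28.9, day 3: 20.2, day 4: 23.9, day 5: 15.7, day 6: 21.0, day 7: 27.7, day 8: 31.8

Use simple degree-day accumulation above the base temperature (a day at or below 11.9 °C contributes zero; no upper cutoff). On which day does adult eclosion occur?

Daily DD above 11.9 °C: 19.1, 17.0, 8.3, 12.0, 3.8, 9.1, 15.8, 19.9.
Cumulative: 19.1, 36.1, 44.4, 56.4, 60.2, 69.3, 85.1, 105.0.
The total first reaches 57 DD on day 5.

day 5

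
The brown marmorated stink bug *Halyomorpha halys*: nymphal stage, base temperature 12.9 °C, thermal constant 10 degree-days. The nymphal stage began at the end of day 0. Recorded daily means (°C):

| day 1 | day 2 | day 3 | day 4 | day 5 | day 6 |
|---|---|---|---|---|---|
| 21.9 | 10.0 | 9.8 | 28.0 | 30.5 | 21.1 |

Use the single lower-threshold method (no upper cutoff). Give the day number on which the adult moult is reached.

day 4

Daily DD above 12.9 °C: 9.0, 0.0, 0.0, 15.1, 17.6, 8.2.
Cumulative: 9.0, 9.0, 9.0, 24.1, 41.7, 49.9.
The total first reaches 10 DD on day 4.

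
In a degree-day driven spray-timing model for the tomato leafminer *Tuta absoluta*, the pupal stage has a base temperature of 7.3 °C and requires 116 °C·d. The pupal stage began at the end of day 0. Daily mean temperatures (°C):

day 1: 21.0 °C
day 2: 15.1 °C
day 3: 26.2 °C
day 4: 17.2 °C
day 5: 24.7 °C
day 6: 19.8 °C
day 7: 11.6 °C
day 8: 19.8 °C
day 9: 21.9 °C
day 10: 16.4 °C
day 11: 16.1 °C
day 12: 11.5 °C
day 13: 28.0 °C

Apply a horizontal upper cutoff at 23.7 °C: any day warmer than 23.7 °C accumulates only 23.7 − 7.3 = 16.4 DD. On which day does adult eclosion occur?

day 10

Daily DD above 7.3 °C (capped at 16.4): 13.7, 7.8, 16.4, 9.9, 16.4, 12.5, 4.3, 12.5, 14.6, 9.1, 8.8, 4.2, 16.4.
Cumulative: 13.7, 21.5, 37.9, 47.8, 64.2, 76.7, 81.0, 93.5, 108.1, 117.2, 126.0, 130.2, 146.6.
The total first reaches 116 DD on day 10.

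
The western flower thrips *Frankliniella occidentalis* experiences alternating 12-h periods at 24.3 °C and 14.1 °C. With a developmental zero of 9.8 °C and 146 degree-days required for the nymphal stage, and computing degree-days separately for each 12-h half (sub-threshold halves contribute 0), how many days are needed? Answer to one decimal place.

15.5 days

Day half: max(0, 24.3 − 9.8) × 0.5 = 14.5 × 0.5 = 7.25 DD.
Night half: max(0, 14.1 − 9.8) × 0.5 = 4.3 × 0.5 = 2.15 DD.
Per 24 h: 9.40 DD/day.
Duration = 146 / 9.40 = 15.532 ≈ 15.5 days.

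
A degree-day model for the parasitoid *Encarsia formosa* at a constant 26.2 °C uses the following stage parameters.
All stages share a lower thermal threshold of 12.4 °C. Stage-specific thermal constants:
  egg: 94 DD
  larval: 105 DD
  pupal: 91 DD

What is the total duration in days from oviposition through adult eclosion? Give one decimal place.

21.0 days

Daily accumulation at 26.2 °C = 26.2 − 12.4 = 13.8 DD/day.
Total K = 94 + 105 + 91 = 290 DD.
Total duration = 290 / 13.8 = 21.014 ≈ 21.0 days.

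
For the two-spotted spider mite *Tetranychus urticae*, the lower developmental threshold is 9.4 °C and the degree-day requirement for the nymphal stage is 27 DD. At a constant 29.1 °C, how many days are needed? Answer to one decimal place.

1.4 days

Daily accumulation = 29.1 − 9.4 = 19.7 DD/day.
Duration = 27 / 19.7 = 1.371 ≈ 1.4 days.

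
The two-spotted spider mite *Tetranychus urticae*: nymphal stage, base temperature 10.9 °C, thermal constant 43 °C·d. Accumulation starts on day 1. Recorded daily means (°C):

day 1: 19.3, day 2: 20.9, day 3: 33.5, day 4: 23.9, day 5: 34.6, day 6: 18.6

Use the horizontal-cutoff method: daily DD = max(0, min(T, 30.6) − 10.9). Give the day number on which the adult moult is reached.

day 4

Daily DD above 10.9 °C (capped at 19.7): 8.4, 10.0, 19.7, 13.0, 19.7, 7.7.
Cumulative: 8.4, 18.4, 38.1, 51.1, 70.8, 78.5.
The total first reaches 43 DD on day 4.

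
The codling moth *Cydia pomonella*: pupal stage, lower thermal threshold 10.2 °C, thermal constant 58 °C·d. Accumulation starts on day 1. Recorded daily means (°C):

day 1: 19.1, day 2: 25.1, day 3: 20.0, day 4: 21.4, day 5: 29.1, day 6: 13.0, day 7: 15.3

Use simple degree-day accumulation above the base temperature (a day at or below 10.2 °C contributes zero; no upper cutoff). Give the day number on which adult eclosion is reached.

Daily DD above 10.2 °C: 8.9, 14.9, 9.8, 11.2, 18.9, 2.8, 5.1.
Cumulative: 8.9, 23.8, 33.6, 44.8, 63.7, 66.5, 71.6.
The total first reaches 58 DD on day 5.

day 5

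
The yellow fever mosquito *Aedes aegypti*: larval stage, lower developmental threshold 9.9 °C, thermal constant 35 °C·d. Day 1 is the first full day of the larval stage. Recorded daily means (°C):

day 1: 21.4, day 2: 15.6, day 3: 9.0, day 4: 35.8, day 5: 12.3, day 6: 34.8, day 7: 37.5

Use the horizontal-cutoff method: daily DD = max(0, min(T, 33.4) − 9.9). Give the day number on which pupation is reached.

day 4

Daily DD above 9.9 °C (capped at 23.5): 11.5, 5.7, 0.0, 23.5, 2.4, 23.5, 23.5.
Cumulative: 11.5, 17.2, 17.2, 40.7, 43.1, 66.6, 90.1.
The total first reaches 35 DD on day 4.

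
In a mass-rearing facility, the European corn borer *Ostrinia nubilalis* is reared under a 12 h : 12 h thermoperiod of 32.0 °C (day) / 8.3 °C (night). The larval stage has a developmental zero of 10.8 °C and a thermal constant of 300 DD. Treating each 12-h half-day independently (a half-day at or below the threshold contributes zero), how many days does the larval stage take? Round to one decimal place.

28.3 days

Day half: max(0, 32.0 − 10.8) × 0.5 = 21.2 × 0.5 = 10.60 DD.
Night half: max(0, 8.3 − 10.8) × 0.5 = 0.0 × 0.5 = 0.00 DD.
Per 24 h: 10.60 DD/day.
Duration = 300 / 10.60 = 28.302 ≈ 28.3 days.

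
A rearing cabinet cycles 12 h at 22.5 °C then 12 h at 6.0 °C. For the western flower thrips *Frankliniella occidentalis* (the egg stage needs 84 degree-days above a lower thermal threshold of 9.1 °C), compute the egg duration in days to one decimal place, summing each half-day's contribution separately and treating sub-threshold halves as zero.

Day half: max(0, 22.5 − 9.1) × 0.5 = 13.4 × 0.5 = 6.70 DD.
Night half: max(0, 6.0 − 9.1) × 0.5 = 0.0 × 0.5 = 0.00 DD.
Per 24 h: 6.70 DD/day.
Duration = 84 / 6.70 = 12.537 ≈ 12.5 days.

12.5 days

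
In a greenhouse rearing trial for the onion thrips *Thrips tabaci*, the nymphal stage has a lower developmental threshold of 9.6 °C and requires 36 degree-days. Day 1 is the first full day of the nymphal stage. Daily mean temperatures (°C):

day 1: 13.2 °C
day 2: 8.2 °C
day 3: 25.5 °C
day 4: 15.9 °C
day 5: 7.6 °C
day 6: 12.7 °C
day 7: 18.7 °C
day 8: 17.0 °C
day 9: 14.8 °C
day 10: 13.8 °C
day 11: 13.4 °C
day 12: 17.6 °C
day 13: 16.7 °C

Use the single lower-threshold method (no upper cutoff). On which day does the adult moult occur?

day 7

Daily DD above 9.6 °C: 3.6, 0.0, 15.9, 6.3, 0.0, 3.1, 9.1, 7.4, 5.2, 4.2, 3.8, 8.0, 7.1.
Cumulative: 3.6, 3.6, 19.5, 25.8, 25.8, 28.9, 38.0, 45.4, 50.6, 54.8, 58.6, 66.6, 73.7.
The total first reaches 36 DD on day 7.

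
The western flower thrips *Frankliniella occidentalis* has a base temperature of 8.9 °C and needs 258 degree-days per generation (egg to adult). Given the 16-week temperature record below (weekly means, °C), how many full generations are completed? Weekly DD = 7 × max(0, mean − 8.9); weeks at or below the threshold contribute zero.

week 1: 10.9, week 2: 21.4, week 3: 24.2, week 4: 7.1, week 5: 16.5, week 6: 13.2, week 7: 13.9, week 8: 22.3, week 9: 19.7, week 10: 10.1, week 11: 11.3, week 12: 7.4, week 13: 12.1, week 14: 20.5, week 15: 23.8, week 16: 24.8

Weekly DD (7 × max(0, T̄ − 8.9)): 14.0, 87.5, 107.1, 0.0, 53.2, 30.1, 35.0, 93.8, 75.6, 8.4, 16.8, 0.0, 22.4, 81.2, 104.3, 111.3.
Season total = 840.7 DD.
Complete generations = ⌊840.7 / 258⌋ = 3.

3 generations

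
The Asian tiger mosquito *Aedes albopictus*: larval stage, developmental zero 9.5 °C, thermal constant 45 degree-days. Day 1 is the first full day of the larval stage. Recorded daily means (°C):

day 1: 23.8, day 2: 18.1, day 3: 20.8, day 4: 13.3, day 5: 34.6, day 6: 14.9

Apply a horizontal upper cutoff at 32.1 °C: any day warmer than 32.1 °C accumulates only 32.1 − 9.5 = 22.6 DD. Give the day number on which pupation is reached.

Daily DD above 9.5 °C (capped at 22.6): 14.3, 8.6, 11.3, 3.8, 22.6, 5.4.
Cumulative: 14.3, 22.9, 34.2, 38.0, 60.6, 66.0.
The total first reaches 45 DD on day 5.

day 5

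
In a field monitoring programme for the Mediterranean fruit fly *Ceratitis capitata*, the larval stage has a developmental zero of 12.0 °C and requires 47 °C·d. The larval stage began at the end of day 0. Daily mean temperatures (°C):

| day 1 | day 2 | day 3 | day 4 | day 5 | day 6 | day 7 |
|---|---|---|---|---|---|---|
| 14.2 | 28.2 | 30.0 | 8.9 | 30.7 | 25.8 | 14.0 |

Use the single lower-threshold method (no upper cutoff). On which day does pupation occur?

Daily DD above 12.0 °C: 2.2, 16.2, 18.0, 0.0, 18.7, 13.8, 2.0.
Cumulative: 2.2, 18.4, 36.4, 36.4, 55.1, 68.9, 70.9.
The total first reaches 47 DD on day 5.

day 5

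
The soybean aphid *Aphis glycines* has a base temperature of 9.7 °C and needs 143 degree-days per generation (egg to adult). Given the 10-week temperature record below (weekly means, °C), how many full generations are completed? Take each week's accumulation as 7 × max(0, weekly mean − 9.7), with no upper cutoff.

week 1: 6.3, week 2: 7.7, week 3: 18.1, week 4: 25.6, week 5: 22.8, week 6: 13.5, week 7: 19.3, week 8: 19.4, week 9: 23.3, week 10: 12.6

3 generations

Weekly DD (7 × max(0, T̄ − 9.7)): 0.0, 0.0, 58.8, 111.3, 91.7, 26.6, 67.2, 67.9, 95.2, 20.3.
Season total = 539.0 DD.
Complete generations = ⌊539.0 / 143⌋ = 3.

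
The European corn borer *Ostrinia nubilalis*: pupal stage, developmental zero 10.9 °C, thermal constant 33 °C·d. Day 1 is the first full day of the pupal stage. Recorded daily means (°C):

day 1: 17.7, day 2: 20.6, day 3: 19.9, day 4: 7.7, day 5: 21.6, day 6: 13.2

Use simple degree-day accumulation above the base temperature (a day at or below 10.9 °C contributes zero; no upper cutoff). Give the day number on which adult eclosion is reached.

day 5

Daily DD above 10.9 °C: 6.8, 9.7, 9.0, 0.0, 10.7, 2.3.
Cumulative: 6.8, 16.5, 25.5, 25.5, 36.2, 38.5.
The total first reaches 33 DD on day 5.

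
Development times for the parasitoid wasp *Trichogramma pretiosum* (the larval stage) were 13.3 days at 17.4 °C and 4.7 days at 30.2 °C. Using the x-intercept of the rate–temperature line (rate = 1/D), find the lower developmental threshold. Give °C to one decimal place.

Under the model K = D·(T − T_b), so D₁·(T₁ − T_b) = D₂·(T₂ − T_b).
13.3·(17.4 − T_b) = 4.7·(30.2 − T_b)
T_b = (13.3·17.4 − 4.7·30.2) / (13.3 − 4.7) = 89.48 / 8.6 = 10.405 °C ≈ 10.4 °C.

10.4 °C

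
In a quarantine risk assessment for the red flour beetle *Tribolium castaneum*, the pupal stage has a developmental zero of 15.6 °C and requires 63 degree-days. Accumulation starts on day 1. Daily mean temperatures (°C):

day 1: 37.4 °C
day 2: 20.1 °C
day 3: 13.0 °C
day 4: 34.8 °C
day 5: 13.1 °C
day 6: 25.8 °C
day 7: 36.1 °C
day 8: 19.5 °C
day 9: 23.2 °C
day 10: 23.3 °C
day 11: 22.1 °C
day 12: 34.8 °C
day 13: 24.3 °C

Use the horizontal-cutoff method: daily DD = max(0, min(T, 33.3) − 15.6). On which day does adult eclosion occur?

Daily DD above 15.6 °C (capped at 17.7): 17.7, 4.5, 0.0, 17.7, 0.0, 10.2, 17.7, 3.9, 7.6, 7.7, 6.5, 17.7, 8.7.
Cumulative: 17.7, 22.2, 22.2, 39.9, 39.9, 50.1, 67.8, 71.7, 79.3, 87.0, 93.5, 111.2, 119.9.
The total first reaches 63 DD on day 7.

day 7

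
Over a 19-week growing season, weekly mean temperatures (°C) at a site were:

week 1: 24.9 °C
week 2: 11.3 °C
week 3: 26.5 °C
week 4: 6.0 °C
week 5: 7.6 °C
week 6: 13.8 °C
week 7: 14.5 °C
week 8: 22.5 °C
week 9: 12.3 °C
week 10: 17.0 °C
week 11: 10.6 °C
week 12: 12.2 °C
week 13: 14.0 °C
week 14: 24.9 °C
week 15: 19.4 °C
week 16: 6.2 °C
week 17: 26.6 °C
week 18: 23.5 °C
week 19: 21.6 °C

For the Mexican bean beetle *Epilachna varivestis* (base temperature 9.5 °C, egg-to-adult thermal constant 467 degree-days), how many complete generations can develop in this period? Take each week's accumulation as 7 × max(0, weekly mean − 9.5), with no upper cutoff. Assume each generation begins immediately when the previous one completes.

Weekly DD (7 × max(0, T̄ − 9.5)): 107.8, 12.6, 119.0, 0.0, 0.0, 30.1, 35.0, 91.0, 19.6, 52.5, 7.7, 18.9, 31.5, 107.8, 69.3, 0.0, 119.7, 98.0, 84.7.
Season total = 1005.2 DD.
Complete generations = ⌊1005.2 / 467⌋ = 2.

2 generations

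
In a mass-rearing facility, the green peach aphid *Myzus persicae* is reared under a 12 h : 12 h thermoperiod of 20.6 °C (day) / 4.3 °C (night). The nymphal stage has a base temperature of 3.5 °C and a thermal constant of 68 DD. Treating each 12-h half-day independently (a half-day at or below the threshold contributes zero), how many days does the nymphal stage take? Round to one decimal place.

Day half: max(0, 20.6 − 3.5) × 0.5 = 17.1 × 0.5 = 8.55 DD.
Night half: max(0, 4.3 − 3.5) × 0.5 = 0.8 × 0.5 = 0.40 DD.
Per 24 h: 8.95 DD/day.
Duration = 68 / 8.95 = 7.598 ≈ 7.6 days.

7.6 days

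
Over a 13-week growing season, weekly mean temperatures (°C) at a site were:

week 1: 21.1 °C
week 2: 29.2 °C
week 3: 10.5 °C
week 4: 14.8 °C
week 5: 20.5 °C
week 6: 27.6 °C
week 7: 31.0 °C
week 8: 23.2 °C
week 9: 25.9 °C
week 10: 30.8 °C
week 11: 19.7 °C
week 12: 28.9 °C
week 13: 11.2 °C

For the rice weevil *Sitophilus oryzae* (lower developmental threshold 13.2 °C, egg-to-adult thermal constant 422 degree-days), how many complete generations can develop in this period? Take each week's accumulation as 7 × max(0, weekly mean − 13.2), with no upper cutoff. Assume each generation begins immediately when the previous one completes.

Weekly DD (7 × max(0, T̄ − 13.2)): 55.3, 112.0, 0.0, 11.2, 51.1, 100.8, 124.6, 70.0, 88.9, 123.2, 45.5, 109.9, 0.0.
Season total = 892.5 DD.
Complete generations = ⌊892.5 / 422⌋ = 2.

2 generations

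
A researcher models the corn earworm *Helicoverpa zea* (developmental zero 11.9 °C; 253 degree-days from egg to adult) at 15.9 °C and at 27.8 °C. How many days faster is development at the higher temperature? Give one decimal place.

At 15.9 °C: 253 / (15.9 − 11.9) = 253 / 4.0 = 63.250 d.
At 27.8 °C: 253 / (27.8 − 11.9) = 253 / 15.9 = 15.912 d.
Difference = |63.250 − 15.912| = 47.338 ≈ 47.3 days.

47.3 days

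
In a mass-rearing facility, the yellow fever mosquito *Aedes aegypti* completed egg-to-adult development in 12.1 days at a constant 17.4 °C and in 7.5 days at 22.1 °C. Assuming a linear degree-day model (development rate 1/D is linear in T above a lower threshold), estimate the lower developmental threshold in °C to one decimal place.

Under the model K = D·(T − T_b), so D₁·(T₁ − T_b) = D₂·(T₂ − T_b).
12.1·(17.4 − T_b) = 7.5·(22.1 − T_b)
T_b = (12.1·17.4 − 7.5·22.1) / (12.1 − 7.5) = 44.79 / 4.6 = 9.737 °C ≈ 9.7 °C.

9.7 °C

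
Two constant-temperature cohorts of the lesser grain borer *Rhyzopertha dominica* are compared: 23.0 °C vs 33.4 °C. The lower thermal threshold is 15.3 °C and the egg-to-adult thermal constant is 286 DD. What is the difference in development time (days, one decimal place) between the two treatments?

At 23.0 °C: 286 / (23.0 − 15.3) = 286 / 7.7 = 37.143 d.
At 33.4 °C: 286 / (33.4 − 15.3) = 286 / 18.1 = 15.801 d.
Difference = |37.143 − 15.801| = 21.342 ≈ 21.3 days.

21.3 days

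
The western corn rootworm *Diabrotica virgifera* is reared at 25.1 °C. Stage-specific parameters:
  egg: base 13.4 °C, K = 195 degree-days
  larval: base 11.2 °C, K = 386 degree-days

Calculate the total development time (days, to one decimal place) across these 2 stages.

egg: 195 / (25.1 − 13.4) = 195 / 11.7 = 16.667 d.
larval: 386 / (25.1 − 11.2) = 386 / 13.9 = 27.770 d.
Sum = 44.436 ≈ 44.4 days.

44.4 days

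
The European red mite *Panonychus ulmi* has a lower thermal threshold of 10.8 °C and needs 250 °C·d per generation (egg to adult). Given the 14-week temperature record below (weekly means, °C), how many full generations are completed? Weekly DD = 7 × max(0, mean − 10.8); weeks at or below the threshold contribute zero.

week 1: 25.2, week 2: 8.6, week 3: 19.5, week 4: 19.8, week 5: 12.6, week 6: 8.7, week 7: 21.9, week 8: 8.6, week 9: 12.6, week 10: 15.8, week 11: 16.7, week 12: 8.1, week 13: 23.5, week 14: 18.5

2 generations

Weekly DD (7 × max(0, T̄ − 10.8)): 100.8, 0.0, 60.9, 63.0, 12.6, 0.0, 77.7, 0.0, 12.6, 35.0, 41.3, 0.0, 88.9, 53.9.
Season total = 546.7 DD.
Complete generations = ⌊546.7 / 250⌋ = 2.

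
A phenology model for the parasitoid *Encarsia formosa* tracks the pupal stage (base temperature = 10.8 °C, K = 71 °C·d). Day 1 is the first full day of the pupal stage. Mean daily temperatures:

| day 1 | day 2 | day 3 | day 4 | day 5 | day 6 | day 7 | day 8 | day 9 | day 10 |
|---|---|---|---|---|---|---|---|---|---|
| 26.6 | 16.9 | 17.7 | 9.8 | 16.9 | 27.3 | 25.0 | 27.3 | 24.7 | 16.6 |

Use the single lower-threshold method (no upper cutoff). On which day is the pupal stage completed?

day 8

Daily DD above 10.8 °C: 15.8, 6.1, 6.9, 0.0, 6.1, 16.5, 14.2, 16.5, 13.9, 5.8.
Cumulative: 15.8, 21.9, 28.8, 28.8, 34.9, 51.4, 65.6, 82.1, 96.0, 101.8.
The total first reaches 71 DD on day 8.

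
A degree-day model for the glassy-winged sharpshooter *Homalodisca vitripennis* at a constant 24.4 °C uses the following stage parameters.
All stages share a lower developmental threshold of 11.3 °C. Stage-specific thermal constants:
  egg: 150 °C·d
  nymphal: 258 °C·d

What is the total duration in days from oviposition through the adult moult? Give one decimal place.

31.1 days

Daily accumulation at 24.4 °C = 24.4 − 11.3 = 13.1 DD/day.
Total K = 150 + 258 = 408 DD.
Total duration = 408 / 13.1 = 31.145 ≈ 31.1 days.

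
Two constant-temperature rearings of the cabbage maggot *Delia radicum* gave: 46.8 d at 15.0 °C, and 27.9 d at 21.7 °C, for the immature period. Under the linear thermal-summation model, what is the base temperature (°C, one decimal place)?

Linear rate model ⇒ the product D·(T − T_b) is constant across temperatures.
46.8·(15.0 − T_b) = 27.9·(21.7 − T_b)
T_b = (46.8·15.0 − 27.9·21.7) / (46.8 − 27.9) = 96.57 / 18.9 = 5.110 °C ≈ 5.1 °C.

5.1 °C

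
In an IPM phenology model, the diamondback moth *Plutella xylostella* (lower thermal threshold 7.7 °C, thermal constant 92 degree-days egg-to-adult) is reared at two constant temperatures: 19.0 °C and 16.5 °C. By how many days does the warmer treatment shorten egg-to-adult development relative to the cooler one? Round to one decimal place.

2.3 days

At 19.0 °C: 92 / (19.0 − 7.7) = 92 / 11.3 = 8.142 d.
At 16.5 °C: 92 / (16.5 − 7.7) = 92 / 8.8 = 10.455 d.
Difference = |8.142 − 10.455| = 2.313 ≈ 2.3 days.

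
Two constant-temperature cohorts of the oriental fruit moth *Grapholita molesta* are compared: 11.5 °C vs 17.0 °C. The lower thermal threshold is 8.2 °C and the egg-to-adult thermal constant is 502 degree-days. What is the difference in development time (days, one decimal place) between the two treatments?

95.1 days

At 11.5 °C: 502 / (11.5 − 8.2) = 502 / 3.3 = 152.121 d.
At 17.0 °C: 502 / (17.0 − 8.2) = 502 / 8.8 = 57.045 d.
Difference = |152.121 − 57.045| = 95.076 ≈ 95.1 days.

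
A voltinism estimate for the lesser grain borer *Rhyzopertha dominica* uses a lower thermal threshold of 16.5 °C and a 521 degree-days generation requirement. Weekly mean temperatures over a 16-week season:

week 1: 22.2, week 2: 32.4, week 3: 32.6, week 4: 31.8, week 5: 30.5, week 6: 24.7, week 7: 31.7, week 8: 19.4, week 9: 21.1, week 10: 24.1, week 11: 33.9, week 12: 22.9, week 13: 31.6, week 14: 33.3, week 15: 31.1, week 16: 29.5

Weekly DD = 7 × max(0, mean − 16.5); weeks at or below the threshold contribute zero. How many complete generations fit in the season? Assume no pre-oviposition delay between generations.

Weekly DD (7 × max(0, T̄ − 16.5)): 39.9, 111.3, 112.7, 107.1, 98.0, 57.4, 106.4, 20.3, 32.2, 53.2, 121.8, 44.8, 105.7, 117.6, 102.2, 91.0.
Season total = 1321.6 DD.
Complete generations = ⌊1321.6 / 521⌋ = 2.

2 generations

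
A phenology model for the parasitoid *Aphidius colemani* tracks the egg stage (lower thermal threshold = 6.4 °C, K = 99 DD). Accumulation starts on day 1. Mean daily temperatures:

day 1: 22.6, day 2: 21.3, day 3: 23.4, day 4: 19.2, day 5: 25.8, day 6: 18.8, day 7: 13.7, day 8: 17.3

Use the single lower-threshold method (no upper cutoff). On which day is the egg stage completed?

Daily DD above 6.4 °C: 16.2, 14.9, 17.0, 12.8, 19.4, 12.4, 7.3, 10.9.
Cumulative: 16.2, 31.1, 48.1, 60.9, 80.3, 92.7, 100.0, 110.9.
The total first reaches 99 DD on day 7.

day 7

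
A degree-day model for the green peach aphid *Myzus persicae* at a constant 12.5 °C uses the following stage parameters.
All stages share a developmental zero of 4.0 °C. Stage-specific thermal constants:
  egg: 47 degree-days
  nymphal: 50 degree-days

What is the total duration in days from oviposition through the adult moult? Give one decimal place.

11.4 days

Daily accumulation at 12.5 °C = 12.5 − 4.0 = 8.5 DD/day.
Total K = 47 + 50 = 97 DD.
Total duration = 97 / 8.5 = 11.412 ≈ 11.4 days.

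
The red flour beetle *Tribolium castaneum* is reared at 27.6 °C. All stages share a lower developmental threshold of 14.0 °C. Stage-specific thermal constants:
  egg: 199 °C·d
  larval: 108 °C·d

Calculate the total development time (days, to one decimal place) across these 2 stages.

22.6 days

Daily accumulation at 27.6 °C = 27.6 − 14.0 = 13.6 DD/day.
Total K = 199 + 108 = 307 DD.
Total duration = 307 / 13.6 = 22.574 ≈ 22.6 days.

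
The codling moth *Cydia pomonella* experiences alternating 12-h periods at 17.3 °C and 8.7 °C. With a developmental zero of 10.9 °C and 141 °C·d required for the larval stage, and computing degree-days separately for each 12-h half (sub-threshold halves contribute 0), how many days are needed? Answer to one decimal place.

44.1 days

Day half: max(0, 17.3 − 10.9) × 0.5 = 6.4 × 0.5 = 3.20 DD.
Night half: max(0, 8.7 − 10.9) × 0.5 = 0.0 × 0.5 = 0.00 DD.
Per 24 h: 3.20 DD/day.
Duration = 141 / 3.20 = 44.062 ≈ 44.1 days.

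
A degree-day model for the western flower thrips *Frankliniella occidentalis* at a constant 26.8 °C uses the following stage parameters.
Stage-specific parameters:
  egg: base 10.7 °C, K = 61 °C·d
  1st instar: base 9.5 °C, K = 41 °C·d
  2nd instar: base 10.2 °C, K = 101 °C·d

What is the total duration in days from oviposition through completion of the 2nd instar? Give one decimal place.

egg: 61 / (26.8 − 10.7) = 61 / 16.1 = 3.789 d.
1st instar: 41 / (26.8 − 9.5) = 41 / 17.3 = 2.370 d.
2nd instar: 101 / (26.8 − 10.2) = 101 / 16.6 = 6.084 d.
Sum = 12.243 ≈ 12.2 days.

12.2 days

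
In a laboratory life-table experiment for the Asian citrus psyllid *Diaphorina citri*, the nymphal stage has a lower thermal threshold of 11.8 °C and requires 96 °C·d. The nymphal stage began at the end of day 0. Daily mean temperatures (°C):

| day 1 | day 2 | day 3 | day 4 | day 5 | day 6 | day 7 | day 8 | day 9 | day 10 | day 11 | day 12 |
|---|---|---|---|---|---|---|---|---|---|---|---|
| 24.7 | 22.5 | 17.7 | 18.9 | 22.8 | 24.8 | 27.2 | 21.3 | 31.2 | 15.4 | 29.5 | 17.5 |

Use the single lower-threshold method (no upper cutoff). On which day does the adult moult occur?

Daily DD above 11.8 °C: 12.9, 10.7, 5.9, 7.1, 11.0, 13.0, 15.4, 9.5, 19.4, 3.6, 17.7, 5.7.
Cumulative: 12.9, 23.6, 29.5, 36.6, 47.6, 60.6, 76.0, 85.5, 104.9, 108.5, 126.2, 131.9.
The total first reaches 96 DD on day 9.

day 9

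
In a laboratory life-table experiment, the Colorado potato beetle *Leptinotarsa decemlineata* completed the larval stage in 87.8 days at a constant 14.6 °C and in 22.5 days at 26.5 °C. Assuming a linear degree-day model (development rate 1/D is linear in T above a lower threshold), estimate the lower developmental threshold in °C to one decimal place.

Equal thermal constants: D₁(T₁ − T_b) = D₂(T₂ − T_b).
87.8·(14.6 − T_b) = 22.5·(26.5 − T_b)
T_b = (87.8·14.6 − 22.5·26.5) / (87.8 − 22.5) = 685.63 / 65.3 = 10.500 °C ≈ 10.5 °C.

10.5 °C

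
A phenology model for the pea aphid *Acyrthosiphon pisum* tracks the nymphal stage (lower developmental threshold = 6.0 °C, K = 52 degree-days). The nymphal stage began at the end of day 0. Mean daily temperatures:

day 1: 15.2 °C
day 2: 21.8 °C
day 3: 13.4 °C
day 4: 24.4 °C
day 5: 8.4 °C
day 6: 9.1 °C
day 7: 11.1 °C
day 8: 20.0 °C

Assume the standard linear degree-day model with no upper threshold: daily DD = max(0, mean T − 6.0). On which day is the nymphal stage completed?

day 5

Daily DD above 6.0 °C: 9.2, 15.8, 7.4, 18.4, 2.4, 3.1, 5.1, 14.0.
Cumulative: 9.2, 25.0, 32.4, 50.8, 53.2, 56.3, 61.4, 75.4.
The total first reaches 52 DD on day 5.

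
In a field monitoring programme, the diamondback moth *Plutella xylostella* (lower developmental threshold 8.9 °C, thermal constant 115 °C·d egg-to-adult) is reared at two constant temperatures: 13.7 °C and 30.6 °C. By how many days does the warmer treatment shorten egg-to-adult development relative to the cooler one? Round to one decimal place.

At 13.7 °C: 115 / (13.7 − 8.9) = 115 / 4.8 = 23.958 d.
At 30.6 °C: 115 / (30.6 − 8.9) = 115 / 21.7 = 5.300 d.
Difference = |23.958 − 5.300| = 18.659 ≈ 18.7 days.

18.7 days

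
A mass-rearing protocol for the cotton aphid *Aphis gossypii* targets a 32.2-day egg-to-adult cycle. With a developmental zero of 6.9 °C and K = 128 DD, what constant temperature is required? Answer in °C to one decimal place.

10.9 °C

Required daily accumulation = 128 / 32.2 = 3.975 DD/day.
T = T_base + 3.975 = 6.9 + 3.975 = 10.875 ≈ 10.9 °C.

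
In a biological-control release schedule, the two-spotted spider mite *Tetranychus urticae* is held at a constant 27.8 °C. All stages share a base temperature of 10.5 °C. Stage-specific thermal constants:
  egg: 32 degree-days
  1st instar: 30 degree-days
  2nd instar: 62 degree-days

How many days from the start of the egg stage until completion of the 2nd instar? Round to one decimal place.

Daily accumulation at 27.8 °C = 27.8 − 10.5 = 17.3 DD/day.
Total K = 32 + 30 + 62 = 124 DD.
Total duration = 124 / 17.3 = 7.168 ≈ 7.2 days.

7.2 days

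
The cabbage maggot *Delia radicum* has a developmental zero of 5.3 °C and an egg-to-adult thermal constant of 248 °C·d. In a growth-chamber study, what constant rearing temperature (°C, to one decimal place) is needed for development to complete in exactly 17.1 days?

Required daily accumulation = 248 / 17.1 = 14.503 DD/day.
T = T_base + 14.503 = 5.3 + 14.503 = 19.803 ≈ 19.8 °C.

19.8 °C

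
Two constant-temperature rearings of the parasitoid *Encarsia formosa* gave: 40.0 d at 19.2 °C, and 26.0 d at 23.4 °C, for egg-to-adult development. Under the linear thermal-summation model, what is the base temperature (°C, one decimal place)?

11.4 °C

Under the model K = D·(T − T_b), so D₁·(T₁ − T_b) = D₂·(T₂ − T_b).
40.0·(19.2 − T_b) = 26.0·(23.4 − T_b)
T_b = (40.0·19.2 − 26.0·23.4) / (40.0 − 26.0) = 159.60 / 14.0 = 11.400 °C ≈ 11.4 °C.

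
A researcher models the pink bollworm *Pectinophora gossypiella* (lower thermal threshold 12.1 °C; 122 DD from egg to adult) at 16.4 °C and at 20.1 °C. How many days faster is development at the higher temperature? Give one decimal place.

At 16.4 °C: 122 / (16.4 − 12.1) = 122 / 4.3 = 28.372 d.
At 20.1 °C: 122 / (20.1 − 12.1) = 122 / 8.0 = 15.250 d.
Difference = |28.372 − 15.250| = 13.122 ≈ 13.1 days.

13.1 days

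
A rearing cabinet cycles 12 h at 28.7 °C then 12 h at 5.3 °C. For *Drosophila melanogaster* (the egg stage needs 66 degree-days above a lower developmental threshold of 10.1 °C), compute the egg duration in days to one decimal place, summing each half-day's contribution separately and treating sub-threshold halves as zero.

Day half: max(0, 28.7 − 10.1) × 0.5 = 18.6 × 0.5 = 9.30 DD.
Night half: max(0, 5.3 − 10.1) × 0.5 = 0.0 × 0.5 = 0.00 DD.
Per 24 h: 9.30 DD/day.
Duration = 66 / 9.30 = 7.097 ≈ 7.1 days.

7.1 days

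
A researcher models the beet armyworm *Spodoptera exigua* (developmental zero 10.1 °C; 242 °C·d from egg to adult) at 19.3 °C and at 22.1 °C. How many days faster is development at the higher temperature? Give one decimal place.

At 19.3 °C: 242 / (19.3 − 10.1) = 242 / 9.2 = 26.304 d.
At 22.1 °C: 242 / (22.1 − 10.1) = 242 / 12.0 = 20.167 d.
Difference = |26.304 − 20.167| = 6.138 ≈ 6.1 days.

6.1 days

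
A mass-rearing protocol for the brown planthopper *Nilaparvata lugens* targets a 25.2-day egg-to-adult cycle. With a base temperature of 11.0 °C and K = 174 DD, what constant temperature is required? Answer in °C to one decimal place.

17.9 °C

Required daily accumulation = 174 / 25.2 = 6.905 DD/day.
T = T_base + 6.905 = 11.0 + 6.905 = 17.905 ≈ 17.9 °C.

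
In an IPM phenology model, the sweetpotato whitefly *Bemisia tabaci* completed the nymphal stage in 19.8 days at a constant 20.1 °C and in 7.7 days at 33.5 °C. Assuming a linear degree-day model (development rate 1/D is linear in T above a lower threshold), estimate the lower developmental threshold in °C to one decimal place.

Equal thermal constants: D₁(T₁ − T_b) = D₂(T₂ − T_b).
19.8·(20.1 − T_b) = 7.7·(33.5 − T_b)
T_b = (19.8·20.1 − 7.7·33.5) / (19.8 − 7.7) = 140.03 / 12.1 = 11.573 °C ≈ 11.6 °C.

11.6 °C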